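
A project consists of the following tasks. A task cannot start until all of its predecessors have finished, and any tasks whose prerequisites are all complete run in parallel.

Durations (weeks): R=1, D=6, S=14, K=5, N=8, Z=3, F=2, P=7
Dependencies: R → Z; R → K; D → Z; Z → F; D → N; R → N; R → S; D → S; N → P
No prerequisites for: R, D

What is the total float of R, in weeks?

5

The longest chain is D→N→P = 6+8+7 = 21; overall finish 21 weeks.
R finishes as early as 1 and must finish by 6.
Slack of R = 5 − 0 = 5 weeks.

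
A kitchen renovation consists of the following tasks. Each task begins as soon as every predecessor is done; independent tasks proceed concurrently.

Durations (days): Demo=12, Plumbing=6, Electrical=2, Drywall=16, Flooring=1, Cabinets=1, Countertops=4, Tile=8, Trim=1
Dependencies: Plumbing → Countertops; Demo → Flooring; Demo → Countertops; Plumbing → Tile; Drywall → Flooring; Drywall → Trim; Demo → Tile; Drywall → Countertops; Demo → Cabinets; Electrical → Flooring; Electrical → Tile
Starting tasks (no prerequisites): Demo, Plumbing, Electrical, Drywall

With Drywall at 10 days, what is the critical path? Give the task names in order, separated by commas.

Demo, Tile

Baseline: Drywall→Countertops = 16+4 = 20 → 20 days.
Drywall is on the critical path; changing it to 10 makes that path 14 days.
Now Demo→Tile = 12+8 = 20 is longest, so the finish becomes 20 days.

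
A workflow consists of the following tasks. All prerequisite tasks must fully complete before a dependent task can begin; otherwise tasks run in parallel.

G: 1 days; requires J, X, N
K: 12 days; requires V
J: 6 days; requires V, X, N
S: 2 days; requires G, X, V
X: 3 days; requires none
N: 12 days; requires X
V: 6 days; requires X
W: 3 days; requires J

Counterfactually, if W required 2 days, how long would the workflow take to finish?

24

Actual critical path: X→N→J→W = 3+12+6+3 = 24 ⇒ 24 days.
W is on the critical path; changing it to 2 makes that path 23 days.
The binding chain switches to X→N→J→G→S = 3+12+6+1+2 = 24; finish 24 days.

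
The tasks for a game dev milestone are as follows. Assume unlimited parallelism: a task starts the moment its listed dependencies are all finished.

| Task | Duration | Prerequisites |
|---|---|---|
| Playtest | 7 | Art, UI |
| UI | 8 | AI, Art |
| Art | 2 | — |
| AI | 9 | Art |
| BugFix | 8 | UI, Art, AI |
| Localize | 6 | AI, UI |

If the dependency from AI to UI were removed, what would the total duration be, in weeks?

Before: longest chain Art→AI→UI→BugFix = 2+9+8+8 = 27, finish 27.
Without AI→UI, UI's earliest start moves from 11 to 2.
After: Art→AI→BugFix = 2+9+8 = 19 → 19 weeks.

19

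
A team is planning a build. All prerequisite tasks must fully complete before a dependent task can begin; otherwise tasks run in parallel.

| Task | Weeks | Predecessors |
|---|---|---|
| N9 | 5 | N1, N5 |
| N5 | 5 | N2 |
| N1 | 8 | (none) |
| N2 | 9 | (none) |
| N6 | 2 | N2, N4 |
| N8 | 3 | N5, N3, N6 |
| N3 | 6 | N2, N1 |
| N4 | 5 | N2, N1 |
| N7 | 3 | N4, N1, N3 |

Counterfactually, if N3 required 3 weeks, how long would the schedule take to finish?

19

Baseline: N2→N4→N6→N8 = 9+5+2+3 = 19 → 19 weeks.
N3 is off the critical path — its longest chain is 18 weeks, giving 1 of slack.
No other chain overtakes it, so the finish is 19 weeks.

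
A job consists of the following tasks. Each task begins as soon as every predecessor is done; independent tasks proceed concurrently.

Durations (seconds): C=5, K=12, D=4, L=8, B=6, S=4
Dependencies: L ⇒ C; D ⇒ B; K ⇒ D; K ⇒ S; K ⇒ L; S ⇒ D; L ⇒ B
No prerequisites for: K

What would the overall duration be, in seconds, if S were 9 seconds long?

31

Baseline: K→S→D→B = 12+4+4+6 = 26 → 26 seconds.
Since S is critical, the +5 change carries straight to that chain (now 31 seconds).
No other chain overtakes it, so the finish is 31 seconds.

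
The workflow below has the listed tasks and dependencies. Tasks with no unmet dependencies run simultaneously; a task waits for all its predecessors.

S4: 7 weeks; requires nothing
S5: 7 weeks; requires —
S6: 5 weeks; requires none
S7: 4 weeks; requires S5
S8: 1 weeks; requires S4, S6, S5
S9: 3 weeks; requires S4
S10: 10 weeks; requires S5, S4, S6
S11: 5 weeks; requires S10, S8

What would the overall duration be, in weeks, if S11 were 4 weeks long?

Critical path before the change: S4→S10→S11 = 7+10+5 = 22 giving 22 weeks.
S11 is on the critical path; changing it to 4 makes that path 21 weeks.
The critical path is still S4→S10→S11; finish is now 21 weeks.

21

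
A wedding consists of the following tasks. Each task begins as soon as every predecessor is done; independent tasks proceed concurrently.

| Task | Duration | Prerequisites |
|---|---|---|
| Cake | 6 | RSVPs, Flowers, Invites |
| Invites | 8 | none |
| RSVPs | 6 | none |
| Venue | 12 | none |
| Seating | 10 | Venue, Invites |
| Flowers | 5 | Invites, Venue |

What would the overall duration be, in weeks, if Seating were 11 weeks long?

As given, the longest chain is Venue→Flowers→Cake = 12+5+6 = 23, so the finish is 23 weeks.
The longest path through Seating is only 22 weeks, so Seating has float 1.
No other chain overtakes it, so the finish is 23 weeks.

23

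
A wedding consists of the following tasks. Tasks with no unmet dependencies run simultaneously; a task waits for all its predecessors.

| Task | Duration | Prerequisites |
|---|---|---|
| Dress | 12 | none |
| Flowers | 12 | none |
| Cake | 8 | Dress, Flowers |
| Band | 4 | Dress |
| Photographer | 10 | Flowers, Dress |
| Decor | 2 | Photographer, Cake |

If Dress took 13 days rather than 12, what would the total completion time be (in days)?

As given, the longest chain is Dress→Photographer→Decor = 12+10+2 = 24, so the finish is 24 days.
Since Dress is critical, the +1 change carries straight to that chain (now 25 days).
The critical path is still Dress→Photographer→Decor; finish is now 25 days.

25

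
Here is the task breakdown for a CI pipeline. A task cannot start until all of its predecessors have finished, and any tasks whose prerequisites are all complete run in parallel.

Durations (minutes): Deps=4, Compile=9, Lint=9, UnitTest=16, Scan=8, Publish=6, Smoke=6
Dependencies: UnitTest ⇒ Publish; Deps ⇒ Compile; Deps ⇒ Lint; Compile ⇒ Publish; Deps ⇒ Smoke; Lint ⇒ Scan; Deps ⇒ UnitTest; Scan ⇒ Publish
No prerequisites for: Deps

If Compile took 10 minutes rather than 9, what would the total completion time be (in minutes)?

27

The binding path is Deps→Lint→Scan→Publish = 4+9+8+6 = 27; finish at 27 minutes.
Compile has 8 minutes of float (longest path through it is 19).
The critical path is still Deps→Lint→Scan→Publish; finish is now 27 minutes.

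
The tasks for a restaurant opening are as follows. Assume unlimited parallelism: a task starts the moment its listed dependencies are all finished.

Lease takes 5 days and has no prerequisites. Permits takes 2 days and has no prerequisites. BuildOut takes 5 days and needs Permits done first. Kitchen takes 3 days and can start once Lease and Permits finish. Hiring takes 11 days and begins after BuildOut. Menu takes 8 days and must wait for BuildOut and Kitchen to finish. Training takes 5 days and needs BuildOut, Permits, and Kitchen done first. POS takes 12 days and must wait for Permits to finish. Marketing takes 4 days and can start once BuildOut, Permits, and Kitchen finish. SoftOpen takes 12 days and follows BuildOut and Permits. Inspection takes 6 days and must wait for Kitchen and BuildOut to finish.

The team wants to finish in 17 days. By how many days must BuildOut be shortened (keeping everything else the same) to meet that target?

2

Current finish: 19 days; target: 17.
BuildOut is on every critical path, so each day cut from BuildOut cuts the finish by one (this holds down to a finish of 16).
Need 19 − 17 = 2 days off BuildOut → BuildOut becomes 3 days, finish becomes 17.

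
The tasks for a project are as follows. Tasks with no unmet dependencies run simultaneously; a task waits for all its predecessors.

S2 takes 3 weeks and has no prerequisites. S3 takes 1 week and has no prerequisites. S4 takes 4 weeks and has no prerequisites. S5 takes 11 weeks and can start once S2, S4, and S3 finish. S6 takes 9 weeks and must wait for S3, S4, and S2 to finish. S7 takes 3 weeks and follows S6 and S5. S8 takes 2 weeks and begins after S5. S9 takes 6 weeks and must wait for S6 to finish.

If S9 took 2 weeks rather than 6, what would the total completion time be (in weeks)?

As given, the longest chain is S4→S6→S9 = 4+9+6 = 19, so the finish is 19 weeks.
Since S9 is critical, the -4 change carries straight to that chain (now 15 weeks).
The binding chain switches to S4→S5→S7 = 4+11+3 = 18; finish 18 weeks.

18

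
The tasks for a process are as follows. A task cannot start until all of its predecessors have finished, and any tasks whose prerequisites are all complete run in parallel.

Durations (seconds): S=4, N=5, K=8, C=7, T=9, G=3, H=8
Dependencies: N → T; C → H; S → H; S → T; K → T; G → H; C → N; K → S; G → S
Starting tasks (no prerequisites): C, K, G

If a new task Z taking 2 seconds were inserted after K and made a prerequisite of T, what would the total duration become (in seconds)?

21

Originally the job takes 21 seconds.
With Z inserted, T now waits for max(K, N, S, Z).
New critical path: C→N→T = 7+5+9 = 21 ⇒ 21 seconds.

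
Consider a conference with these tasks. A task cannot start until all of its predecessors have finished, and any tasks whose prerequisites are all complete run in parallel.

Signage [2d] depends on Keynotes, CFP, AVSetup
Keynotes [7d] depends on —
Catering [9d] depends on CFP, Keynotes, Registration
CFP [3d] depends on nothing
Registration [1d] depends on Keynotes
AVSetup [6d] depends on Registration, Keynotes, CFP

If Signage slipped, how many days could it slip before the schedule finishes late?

1

Critical path: Keynotes→Registration→Catering = 7+1+9 = 17, so the finish is 17 days.
The longest chain containing Signage totals 16 days.
Float = 17 − 16 = 1.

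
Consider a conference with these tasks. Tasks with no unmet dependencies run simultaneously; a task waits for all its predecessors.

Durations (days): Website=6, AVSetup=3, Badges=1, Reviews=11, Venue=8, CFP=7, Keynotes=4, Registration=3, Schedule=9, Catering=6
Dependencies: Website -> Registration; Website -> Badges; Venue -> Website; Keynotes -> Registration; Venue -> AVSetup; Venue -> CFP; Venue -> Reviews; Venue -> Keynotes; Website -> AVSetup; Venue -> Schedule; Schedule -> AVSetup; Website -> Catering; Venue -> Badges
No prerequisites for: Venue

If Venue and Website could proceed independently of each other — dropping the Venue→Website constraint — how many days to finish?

20

Original critical path: Venue→Schedule→AVSetup = 8+9+3 = 20 ⇒ 20 days.
Without Venue→Website, Website's earliest start moves from 8 to 0.
New critical path: Venue→Schedule→AVSetup = 8+9+3 = 20 ⇒ 20 days.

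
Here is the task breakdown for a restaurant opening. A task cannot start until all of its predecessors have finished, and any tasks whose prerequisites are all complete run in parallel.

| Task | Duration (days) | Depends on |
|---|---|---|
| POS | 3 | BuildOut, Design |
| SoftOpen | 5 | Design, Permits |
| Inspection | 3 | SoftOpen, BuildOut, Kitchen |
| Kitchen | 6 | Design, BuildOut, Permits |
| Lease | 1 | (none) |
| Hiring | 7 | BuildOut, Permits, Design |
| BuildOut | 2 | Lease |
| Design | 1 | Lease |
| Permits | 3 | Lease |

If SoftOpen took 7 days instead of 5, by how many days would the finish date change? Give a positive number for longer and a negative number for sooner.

As given, the longest chain is Lease→Permits→Kitchen→Inspection = 1+3+6+3 = 13, so the finish is 13 days.
SoftOpen has 1 day of float (longest path through it is 12).
Now Lease→Permits→SoftOpen→Inspection = 1+3+7+3 = 14 is longest, so the finish becomes 14 days.
Change in finish: 14 − 13 = +1 days.

1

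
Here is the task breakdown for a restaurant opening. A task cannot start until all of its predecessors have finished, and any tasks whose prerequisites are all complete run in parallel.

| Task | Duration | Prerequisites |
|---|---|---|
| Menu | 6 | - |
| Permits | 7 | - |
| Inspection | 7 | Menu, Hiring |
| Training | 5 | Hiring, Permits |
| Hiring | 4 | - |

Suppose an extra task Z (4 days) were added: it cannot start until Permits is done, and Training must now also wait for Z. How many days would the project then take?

Originally the project takes 13 days.
With Z inserted, Training now waits for max(Hiring, Permits, Z).
New critical path: Permits→Z→Training = 7+4+5 = 16 ⇒ 16 days.

16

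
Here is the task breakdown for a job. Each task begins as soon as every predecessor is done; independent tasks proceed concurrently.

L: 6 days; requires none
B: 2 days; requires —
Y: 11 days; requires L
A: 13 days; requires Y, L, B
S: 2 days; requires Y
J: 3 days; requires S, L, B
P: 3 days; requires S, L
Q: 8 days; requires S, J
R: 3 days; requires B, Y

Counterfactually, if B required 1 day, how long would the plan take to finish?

30

Critical path before the change: L→Y→A = 6+11+13 = 30 giving 30 days.
The longest path through B is only 15 days, so B has float 15.
No other chain overtakes it, so the finish is 30 days.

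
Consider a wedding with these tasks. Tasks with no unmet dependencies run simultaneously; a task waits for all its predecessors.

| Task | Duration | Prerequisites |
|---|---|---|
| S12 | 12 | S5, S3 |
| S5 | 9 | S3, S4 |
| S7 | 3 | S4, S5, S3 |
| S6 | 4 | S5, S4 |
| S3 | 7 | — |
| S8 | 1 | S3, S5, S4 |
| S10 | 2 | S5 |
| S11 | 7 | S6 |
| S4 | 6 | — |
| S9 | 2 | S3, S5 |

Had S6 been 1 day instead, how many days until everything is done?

28

Baseline: S3→S5→S12 = 7+9+12 = 28 → 28 days.
S6 has 1 day of float (longest path through it is 27).
That remains the longest chain; total 28 days.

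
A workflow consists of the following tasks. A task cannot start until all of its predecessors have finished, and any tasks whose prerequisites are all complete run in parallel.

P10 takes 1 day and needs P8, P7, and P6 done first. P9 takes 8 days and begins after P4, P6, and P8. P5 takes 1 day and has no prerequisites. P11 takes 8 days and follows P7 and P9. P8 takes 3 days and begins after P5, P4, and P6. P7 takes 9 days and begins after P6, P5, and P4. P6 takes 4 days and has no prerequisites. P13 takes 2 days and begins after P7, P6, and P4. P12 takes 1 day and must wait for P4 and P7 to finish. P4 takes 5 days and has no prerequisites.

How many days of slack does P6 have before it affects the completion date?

The longest chain is P4→P8→P9→P11 = 5+3+8+8 = 24; overall finish 24 days.
P6 finishes as early as 4 and must finish by 5.
So P6 can slip 5 − 4 = 1 day.

1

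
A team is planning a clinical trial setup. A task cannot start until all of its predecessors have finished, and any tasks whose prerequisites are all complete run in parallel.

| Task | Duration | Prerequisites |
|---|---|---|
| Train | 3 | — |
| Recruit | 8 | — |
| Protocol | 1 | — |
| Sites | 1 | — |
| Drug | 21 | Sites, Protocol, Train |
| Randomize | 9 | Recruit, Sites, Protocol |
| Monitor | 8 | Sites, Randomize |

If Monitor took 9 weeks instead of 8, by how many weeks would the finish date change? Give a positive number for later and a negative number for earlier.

Actual critical path: Recruit→Randomize→Monitor = 8+9+8 = 25 ⇒ 25 weeks.
Monitor lies on that path, so at 9 weeks the path becomes 26 weeks.
No other chain overtakes it, so the finish is 26 weeks.
Change in finish: 26 − 25 = +1 weeks.

1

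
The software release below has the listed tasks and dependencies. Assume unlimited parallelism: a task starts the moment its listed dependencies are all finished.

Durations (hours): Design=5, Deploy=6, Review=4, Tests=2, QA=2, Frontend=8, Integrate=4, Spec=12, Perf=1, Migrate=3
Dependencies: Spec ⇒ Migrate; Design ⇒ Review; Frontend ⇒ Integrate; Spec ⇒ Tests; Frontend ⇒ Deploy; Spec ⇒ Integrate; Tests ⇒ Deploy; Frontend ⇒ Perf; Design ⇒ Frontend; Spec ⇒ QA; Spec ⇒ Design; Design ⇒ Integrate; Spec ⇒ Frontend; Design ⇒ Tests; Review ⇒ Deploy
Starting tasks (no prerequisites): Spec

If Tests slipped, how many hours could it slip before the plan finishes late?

Critical path: Spec→Design→Frontend→Deploy = 12+5+8+6 = 31, so the finish is 31 hours.
Tests finishes as early as 19 and must finish by 25.
So Tests can slip 25 − 19 = 6 hours.

6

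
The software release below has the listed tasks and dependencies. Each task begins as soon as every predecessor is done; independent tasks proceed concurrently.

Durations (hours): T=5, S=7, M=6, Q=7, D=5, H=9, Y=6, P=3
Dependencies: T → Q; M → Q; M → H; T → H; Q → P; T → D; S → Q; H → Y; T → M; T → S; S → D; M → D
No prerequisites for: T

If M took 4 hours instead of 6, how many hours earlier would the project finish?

2

Actual critical path: T→M→H→Y = 5+6+9+6 = 26 ⇒ 26 hours.
Since M is critical, the -2 change carries straight to that chain (now 24 hours).
No other chain overtakes it, so the finish is 24 hours.
Change in finish: 24 − 26 = -2 hours.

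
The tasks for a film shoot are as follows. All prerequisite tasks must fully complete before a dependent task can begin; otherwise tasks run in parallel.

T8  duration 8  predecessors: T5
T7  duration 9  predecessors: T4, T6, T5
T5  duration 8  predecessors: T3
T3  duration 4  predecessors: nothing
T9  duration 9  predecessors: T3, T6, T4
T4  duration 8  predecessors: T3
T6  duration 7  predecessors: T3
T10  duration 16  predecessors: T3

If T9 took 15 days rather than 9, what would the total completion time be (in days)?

Baseline: T3→T4→T9 = 4+8+9 = 21 → 21 days.
Since T9 is critical, the +6 change carries straight to that chain (now 27 days).
The critical path is still T3→T4→T9; finish is now 27 days.

27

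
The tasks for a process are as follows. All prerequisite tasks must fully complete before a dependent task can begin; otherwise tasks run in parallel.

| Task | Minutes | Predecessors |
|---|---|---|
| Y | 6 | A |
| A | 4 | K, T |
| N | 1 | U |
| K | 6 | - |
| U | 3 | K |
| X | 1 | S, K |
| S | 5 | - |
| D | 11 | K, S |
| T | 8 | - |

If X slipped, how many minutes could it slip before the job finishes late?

11

T→A→Y = 8+4+6 = 18 sets the makespan at 18 minutes.
The longest chain containing X totals 7 minutes.
So X can slip 18 − 7 = 11 minutes.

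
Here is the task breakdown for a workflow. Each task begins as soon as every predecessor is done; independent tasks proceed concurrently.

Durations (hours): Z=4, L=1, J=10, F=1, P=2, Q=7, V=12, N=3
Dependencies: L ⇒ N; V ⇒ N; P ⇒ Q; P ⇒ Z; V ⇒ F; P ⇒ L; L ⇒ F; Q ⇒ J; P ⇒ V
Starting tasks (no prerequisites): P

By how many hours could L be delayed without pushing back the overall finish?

13

The longest chain is P→Q→J = 2+7+10 = 19; overall finish 19 hours.
Longest path through L: 6 hours (earliest finish 3, latest finish 16).
So L can slip 16 − 3 = 13 hours.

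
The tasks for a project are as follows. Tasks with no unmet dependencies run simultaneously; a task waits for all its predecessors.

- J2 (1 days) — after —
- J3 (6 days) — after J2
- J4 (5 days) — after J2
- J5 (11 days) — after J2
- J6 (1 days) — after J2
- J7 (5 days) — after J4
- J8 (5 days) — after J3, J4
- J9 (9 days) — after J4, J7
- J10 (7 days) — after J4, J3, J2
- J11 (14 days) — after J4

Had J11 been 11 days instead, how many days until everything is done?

20

As given, the longest chain is J2→J4→J11 = 1+5+14 = 20, so the finish is 20 days.
J11 is on the critical path; changing it to 11 makes that path 17 days.
Now J2→J4→J7→J9 = 1+5+5+9 = 20 is longest, so the finish becomes 20 days.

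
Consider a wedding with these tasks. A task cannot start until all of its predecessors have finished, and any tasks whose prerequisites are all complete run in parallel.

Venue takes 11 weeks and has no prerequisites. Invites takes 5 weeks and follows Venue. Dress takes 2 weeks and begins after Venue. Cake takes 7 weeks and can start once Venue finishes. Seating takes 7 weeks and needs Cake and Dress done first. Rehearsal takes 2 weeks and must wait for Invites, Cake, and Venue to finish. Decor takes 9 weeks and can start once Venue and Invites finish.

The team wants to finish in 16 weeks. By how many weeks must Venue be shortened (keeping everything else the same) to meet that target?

9

Current finish: 25 weeks; target: 16.
Venue is on every critical path, so each week cut from Venue cuts the finish by one (this holds down to a finish of 15).
Need 25 − 16 = 9 weeks off Venue → Venue becomes 2 weeks, finish becomes 16.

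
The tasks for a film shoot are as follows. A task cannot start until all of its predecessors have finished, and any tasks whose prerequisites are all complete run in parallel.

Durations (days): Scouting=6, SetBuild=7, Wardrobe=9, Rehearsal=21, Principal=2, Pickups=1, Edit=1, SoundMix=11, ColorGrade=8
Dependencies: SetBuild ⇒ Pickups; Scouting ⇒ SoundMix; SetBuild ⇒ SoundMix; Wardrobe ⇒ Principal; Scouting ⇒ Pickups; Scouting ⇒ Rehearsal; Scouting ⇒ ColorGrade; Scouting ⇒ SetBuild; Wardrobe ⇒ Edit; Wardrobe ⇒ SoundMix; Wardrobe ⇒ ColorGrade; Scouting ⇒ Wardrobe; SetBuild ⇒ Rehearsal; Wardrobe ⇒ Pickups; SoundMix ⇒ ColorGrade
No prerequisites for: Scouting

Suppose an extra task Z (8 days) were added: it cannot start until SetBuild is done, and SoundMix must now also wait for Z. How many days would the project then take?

Originally the project takes 34 days.
With Z inserted, SoundMix now waits for max(Scouting, SetBuild, Wardrobe, Z).
New critical path: Scouting→SetBuild→Z→SoundMix→ColorGrade = 6+7+8+11+8 = 40 ⇒ 40 days.

40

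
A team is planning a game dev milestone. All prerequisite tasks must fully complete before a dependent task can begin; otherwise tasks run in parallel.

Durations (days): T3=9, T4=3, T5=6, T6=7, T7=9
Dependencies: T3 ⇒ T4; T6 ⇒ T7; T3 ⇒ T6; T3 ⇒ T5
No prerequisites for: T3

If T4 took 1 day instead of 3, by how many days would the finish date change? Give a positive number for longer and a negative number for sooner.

Critical path before the change: T3→T6→T7 = 9+7+9 = 25 giving 25 days.
T4 is off the critical path — its longest chain is 12 days, giving 13 of slack.
That remains the longest chain; total 25 days.
Change in finish: 25 − 25 = +0 days.

0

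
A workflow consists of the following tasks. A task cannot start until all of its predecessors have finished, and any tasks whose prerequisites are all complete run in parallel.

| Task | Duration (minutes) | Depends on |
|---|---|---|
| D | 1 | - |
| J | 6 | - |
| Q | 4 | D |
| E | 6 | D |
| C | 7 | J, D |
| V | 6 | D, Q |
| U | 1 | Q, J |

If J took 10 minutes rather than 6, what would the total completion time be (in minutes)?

17

Baseline: J→C = 6+7 = 13 → 13 minutes.
Since J is critical, the +4 change carries straight to that chain (now 17 minutes).
That remains the longest chain; total 17 minutes.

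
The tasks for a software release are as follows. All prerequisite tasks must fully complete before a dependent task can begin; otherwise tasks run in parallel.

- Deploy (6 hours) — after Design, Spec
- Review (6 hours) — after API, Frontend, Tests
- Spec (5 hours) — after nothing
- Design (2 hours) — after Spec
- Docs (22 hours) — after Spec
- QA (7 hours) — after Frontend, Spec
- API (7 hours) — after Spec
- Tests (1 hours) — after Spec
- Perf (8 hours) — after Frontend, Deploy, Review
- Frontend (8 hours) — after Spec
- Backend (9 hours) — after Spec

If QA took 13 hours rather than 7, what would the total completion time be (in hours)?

Baseline: Spec→Frontend→Review→Perf = 5+8+6+8 = 27 → 27 hours.
QA is off the critical path — its longest chain is 20 hours, giving 7 of slack.
The critical path is still Spec→Frontend→Review→Perf; finish is now 27 hours.

27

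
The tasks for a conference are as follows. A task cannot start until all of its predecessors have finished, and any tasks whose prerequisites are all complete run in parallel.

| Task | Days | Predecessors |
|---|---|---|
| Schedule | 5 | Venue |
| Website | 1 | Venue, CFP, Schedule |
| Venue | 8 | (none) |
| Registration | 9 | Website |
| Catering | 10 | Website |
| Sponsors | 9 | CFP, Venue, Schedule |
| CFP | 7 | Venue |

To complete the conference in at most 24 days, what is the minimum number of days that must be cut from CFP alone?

2

Current finish: 26 days; target: 24.
CFP is on every critical path, so each day cut from CFP cuts the finish by one (this holds down to a finish of 24).
Need 26 − 24 = 2 days off CFP → CFP becomes 5 days, finish becomes 24.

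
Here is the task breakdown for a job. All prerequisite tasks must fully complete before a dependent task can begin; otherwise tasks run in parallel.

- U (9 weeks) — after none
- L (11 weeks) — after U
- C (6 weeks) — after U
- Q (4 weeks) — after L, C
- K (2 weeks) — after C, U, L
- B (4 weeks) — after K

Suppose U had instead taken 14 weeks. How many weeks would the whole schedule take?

31

Actual critical path: U→L→K→B = 9+11+2+4 = 26 ⇒ 26 weeks.
Since U is critical, the +5 change carries straight to that chain (now 31 weeks).
The critical path is still U→L→K→B; finish is now 31 weeks.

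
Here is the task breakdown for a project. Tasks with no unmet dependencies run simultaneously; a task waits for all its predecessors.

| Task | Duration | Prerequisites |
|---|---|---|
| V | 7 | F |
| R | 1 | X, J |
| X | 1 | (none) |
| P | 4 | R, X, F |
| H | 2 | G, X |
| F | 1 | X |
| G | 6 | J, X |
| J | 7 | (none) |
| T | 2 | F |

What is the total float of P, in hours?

The longest chain is J→G→H = 7+6+2 = 15; overall finish 15 hours.
P finishes as early as 12 and must finish by 15.
Float = 15 − 12 = 3.

3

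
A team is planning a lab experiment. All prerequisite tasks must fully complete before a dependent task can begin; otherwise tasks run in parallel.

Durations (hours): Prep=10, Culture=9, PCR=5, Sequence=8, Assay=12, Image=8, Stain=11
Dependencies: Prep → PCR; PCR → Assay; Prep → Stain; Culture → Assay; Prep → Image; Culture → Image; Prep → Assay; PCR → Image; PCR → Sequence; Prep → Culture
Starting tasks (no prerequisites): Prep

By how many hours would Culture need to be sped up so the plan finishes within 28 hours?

Current finish: 31 hours; target: 28.
Culture is on every critical path, so each hour cut from Culture cuts the finish by one (this holds down to a finish of 27).
Need 31 − 28 = 3 hours off Culture → Culture becomes 6 hours, finish becomes 28.

3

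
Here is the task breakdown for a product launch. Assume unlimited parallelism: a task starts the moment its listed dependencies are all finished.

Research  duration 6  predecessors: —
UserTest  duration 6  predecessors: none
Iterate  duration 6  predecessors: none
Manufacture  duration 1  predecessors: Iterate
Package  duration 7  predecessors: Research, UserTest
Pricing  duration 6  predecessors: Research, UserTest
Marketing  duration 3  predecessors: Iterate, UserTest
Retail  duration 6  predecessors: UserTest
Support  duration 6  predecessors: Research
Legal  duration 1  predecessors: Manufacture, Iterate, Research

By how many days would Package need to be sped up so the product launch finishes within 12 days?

1

Current finish: 13 days; target: 12.
Package is on every critical path, so each day cut from Package cuts the finish by one (this holds down to a finish of 12).
Need 13 − 12 = 1 day off Package → Package becomes 6 days, finish becomes 12.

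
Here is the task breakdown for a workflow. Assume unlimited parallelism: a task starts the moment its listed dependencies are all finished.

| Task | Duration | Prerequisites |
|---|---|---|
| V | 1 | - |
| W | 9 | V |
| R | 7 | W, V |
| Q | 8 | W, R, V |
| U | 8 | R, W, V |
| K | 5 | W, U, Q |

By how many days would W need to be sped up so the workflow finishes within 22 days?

Current finish: 30 days; target: 22.
W is on every critical path, so each day cut from W cuts the finish by one (this holds down to a finish of 22).
Need 30 − 22 = 8 days off W → W becomes 1 day, finish becomes 22.

8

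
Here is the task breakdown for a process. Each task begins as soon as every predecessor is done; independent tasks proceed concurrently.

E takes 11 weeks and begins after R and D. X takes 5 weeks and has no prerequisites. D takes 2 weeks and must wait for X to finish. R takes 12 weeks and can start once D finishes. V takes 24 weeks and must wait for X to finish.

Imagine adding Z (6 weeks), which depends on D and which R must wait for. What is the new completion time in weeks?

Originally the project takes 30 weeks.
With Z inserted, R now waits for max(D, Z).
New critical path: X→D→Z→R→E = 5+2+6+12+11 = 36 ⇒ 36 weeks.

36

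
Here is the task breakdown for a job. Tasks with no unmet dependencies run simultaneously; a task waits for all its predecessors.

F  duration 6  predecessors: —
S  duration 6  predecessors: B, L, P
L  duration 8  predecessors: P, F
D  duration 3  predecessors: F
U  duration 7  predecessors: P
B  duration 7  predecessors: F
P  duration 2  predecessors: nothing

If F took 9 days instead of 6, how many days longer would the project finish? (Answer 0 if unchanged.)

3

Critical path before the change: F→L→S = 6+8+6 = 20 giving 20 days.
Since F is critical, the +3 change carries straight to that chain (now 23 days).
No other chain overtakes it, so the finish is 23 days.
Change in finish: 23 − 20 = +3 days.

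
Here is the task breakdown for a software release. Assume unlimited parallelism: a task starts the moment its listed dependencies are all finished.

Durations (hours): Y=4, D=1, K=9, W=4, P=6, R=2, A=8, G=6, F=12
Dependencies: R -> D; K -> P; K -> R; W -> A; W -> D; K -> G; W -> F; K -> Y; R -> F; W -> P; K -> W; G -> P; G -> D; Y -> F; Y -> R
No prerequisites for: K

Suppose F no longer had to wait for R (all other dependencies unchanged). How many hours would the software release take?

25

Before: longest chain K→Y→R→F = 9+4+2+12 = 27, finish 27.
Without R→F, F's earliest start moves from 15 to 13.
New critical path: K→W→F = 9+4+12 = 25 ⇒ 25 hours.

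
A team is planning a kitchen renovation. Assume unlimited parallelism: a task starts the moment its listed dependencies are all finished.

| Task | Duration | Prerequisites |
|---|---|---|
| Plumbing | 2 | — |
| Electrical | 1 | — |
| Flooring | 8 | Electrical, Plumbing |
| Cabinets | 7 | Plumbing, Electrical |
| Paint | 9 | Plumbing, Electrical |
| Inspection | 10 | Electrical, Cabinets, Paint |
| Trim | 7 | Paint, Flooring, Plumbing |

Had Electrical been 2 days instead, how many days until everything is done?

21

Critical path before the change: Plumbing→Paint→Inspection = 2+9+10 = 21 giving 21 days.
Electrical has 1 day of float (longest path through it is 20).
No other chain overtakes it, so the finish is 21 days.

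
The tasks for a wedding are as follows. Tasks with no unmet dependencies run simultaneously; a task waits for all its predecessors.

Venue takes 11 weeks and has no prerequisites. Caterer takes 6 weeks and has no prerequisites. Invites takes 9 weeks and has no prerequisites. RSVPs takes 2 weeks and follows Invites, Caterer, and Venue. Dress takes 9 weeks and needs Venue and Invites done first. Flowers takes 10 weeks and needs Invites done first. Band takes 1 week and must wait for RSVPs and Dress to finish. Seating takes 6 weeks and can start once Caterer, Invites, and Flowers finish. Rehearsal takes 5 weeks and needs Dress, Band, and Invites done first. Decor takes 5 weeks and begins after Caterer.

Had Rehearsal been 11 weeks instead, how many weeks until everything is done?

32

The binding path is Venue→Dress→Band→Rehearsal = 11+9+1+5 = 26; finish at 26 weeks.
Rehearsal is on the critical path; changing it to 11 makes that path 32 weeks.
The critical path is still Venue→Dress→Band→Rehearsal; finish is now 32 weeks.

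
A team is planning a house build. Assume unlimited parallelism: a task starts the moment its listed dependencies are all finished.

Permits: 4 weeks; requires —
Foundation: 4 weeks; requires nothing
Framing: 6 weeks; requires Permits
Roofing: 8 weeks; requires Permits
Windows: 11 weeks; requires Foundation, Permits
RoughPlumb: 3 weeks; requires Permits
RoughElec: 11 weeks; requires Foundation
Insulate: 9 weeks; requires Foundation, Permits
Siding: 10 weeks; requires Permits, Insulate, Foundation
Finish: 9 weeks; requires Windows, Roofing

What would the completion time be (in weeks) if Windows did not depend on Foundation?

24

With the dependency in place, Permits→Windows→Finish = 4+11+9 = 24 sets the finish at 24 weeks.
Dropping Foundation→Windows doesn't change Windows's earliest start (4); another predecessor still binds.
New critical path: Permits→Windows→Finish = 4+11+9 = 24 ⇒ 24 weeks.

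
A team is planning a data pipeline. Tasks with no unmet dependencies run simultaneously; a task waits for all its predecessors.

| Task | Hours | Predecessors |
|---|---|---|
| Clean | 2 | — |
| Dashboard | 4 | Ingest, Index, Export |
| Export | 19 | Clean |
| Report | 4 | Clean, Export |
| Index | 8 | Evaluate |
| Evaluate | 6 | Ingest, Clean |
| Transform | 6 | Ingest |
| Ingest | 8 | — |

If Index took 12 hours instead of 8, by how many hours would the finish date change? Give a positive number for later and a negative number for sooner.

Critical path before the change: Ingest→Evaluate→Index→Dashboard = 8+6+8+4 = 26 giving 26 hours.
Since Index is critical, the +4 change carries straight to that chain (now 30 hours).
No other chain overtakes it, so the finish is 30 hours.
Change in finish: 30 − 26 = +4 hours.

4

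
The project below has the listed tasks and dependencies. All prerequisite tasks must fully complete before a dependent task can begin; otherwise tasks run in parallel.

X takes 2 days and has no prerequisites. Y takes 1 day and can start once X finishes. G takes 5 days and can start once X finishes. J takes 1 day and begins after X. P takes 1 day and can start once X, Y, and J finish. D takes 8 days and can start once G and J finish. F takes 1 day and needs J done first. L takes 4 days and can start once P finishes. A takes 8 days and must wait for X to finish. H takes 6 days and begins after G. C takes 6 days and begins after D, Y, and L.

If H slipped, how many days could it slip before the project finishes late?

8

Critical path: X→G→D→C = 2+5+8+6 = 21, so the finish is 21 days.
The longest chain containing H totals 13 days.
So H can slip 21 − 13 = 8 days.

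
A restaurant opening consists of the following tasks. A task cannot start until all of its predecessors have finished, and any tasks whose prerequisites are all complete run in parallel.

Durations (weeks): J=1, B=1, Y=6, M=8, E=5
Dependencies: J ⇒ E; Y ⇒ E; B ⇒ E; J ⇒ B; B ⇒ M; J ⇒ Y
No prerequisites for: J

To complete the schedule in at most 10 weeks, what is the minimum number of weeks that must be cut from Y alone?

Current finish: 12 weeks; target: 10.
Y is on every critical path, so each week cut from Y cuts the finish by one (this holds down to a finish of 10).
Need 12 − 10 = 2 weeks off Y → Y becomes 4 weeks, finish becomes 10.

2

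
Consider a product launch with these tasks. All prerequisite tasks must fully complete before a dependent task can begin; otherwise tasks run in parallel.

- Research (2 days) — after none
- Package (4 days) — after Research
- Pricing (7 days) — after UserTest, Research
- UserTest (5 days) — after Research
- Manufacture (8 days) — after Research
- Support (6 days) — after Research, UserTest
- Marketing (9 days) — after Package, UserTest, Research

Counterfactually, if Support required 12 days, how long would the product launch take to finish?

19

As given, the longest chain is Research→UserTest→Marketing = 2+5+9 = 16, so the finish is 16 days.
Support is off the critical path — its longest chain is 13 days, giving 3 of slack.
Now Research→UserTest→Support = 2+5+12 = 19 is longest, so the finish becomes 19 days.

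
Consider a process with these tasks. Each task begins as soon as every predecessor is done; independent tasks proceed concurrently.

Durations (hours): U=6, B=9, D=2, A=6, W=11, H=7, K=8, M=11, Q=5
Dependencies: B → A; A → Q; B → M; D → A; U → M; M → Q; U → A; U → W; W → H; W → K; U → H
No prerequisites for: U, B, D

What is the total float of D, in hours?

The longest chain is U→W→K = 6+11+8 = 25; overall finish 25 hours.
The longest chain containing D totals 13 hours.
So D can slip 14 − 2 = 12 hours.

12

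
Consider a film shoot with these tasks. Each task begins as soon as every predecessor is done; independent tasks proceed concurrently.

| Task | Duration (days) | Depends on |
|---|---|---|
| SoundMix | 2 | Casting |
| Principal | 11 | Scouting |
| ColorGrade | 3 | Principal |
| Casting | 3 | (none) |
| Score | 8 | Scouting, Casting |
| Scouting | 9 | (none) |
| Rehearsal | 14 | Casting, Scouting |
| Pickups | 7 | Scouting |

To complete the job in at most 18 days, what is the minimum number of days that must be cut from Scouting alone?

Current finish: 23 days; target: 18.
Scouting is on every critical path, so each day cut from Scouting cuts the finish by one (this holds down to a finish of 17).
Need 23 − 18 = 5 days off Scouting → Scouting becomes 4 days, finish becomes 18.

5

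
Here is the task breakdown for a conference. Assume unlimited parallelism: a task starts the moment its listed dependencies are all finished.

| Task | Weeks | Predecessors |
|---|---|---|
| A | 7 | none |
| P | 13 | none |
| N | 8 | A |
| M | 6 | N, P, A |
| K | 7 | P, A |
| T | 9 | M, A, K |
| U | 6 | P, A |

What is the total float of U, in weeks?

11

Critical path: A→N→M→T = 7+8+6+9 = 30, so the finish is 30 weeks.
The longest chain containing U totals 19 weeks.
Slack of U = 24 − 13 = 11 weeks.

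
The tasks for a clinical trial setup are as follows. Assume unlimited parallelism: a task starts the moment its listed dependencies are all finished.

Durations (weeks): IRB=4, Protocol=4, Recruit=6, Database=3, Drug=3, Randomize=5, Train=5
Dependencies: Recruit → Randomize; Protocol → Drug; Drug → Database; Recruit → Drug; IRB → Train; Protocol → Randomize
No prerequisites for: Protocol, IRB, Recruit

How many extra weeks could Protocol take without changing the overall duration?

2

Critical path: Recruit→Drug→Database = 6+3+3 = 12, so the finish is 12 weeks.
The longest chain containing Protocol totals 10 weeks.
Slack of Protocol = 2 − 0 = 2 weeks.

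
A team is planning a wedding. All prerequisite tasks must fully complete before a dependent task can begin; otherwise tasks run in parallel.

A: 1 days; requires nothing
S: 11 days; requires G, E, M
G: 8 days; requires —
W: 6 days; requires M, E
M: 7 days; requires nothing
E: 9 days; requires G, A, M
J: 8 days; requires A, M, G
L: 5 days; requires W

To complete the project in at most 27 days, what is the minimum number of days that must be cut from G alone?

Current finish: 28 days; target: 27.
G is on every critical path, so each day cut from G cuts the finish by one (this holds down to a finish of 27).
Need 28 − 27 = 1 day off G → G becomes 7 days, finish becomes 27.

1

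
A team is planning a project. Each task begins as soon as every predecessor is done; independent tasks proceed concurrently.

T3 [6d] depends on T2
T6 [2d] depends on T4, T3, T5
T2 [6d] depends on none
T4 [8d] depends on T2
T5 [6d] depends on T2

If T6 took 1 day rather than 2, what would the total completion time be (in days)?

15

Actual critical path: T2→T4→T6 = 6+8+2 = 16 ⇒ 16 days.
T6 is on the critical path; changing it to 1 makes that path 15 days.
The critical path is still T2→T4→T6; finish is now 15 days.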